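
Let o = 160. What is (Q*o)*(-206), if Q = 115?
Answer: -3790400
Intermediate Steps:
(Q*o)*(-206) = (115*160)*(-206) = 18400*(-206) = -3790400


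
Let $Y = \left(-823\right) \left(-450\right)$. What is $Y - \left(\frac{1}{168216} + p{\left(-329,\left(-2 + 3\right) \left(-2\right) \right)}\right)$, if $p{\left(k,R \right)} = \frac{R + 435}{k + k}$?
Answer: $\frac{20496340170835}{55343064} \approx 3.7035 \cdot 10^{5}$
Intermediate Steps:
$p{\left(k,R \right)} = \frac{435 + R}{2 k}$
$Y = 370350$
$Y - \left(\frac{1}{168216} + p{\left(-329,\left(-2 + 3\right) \left(-2\right) \right)}\right) = 370350 - \left(\frac{1}{168216} + \frac{435 + \left(-2 + 3\right) \left(-2\right)}{2 \left(-329\right)}\right) = 370350 - \left(\frac{1}{168216} + \frac{1}{2} \left(- \frac{1}{329}\right) \left(435 + 1 \left(-2\right)\right)\right) = 370350 - \left(\frac{1}{168216} + \frac{1}{2} \left(- \frac{1}{329}\right) \left(435 - 2\right)\right) = 370350 - \left(\frac{1}{168216} + \frac{1}{2} \left(- \frac{1}{329}\right) 433\right) = 370350 - - \frac{36418435}{55343064} = 370350 + \left(- \frac{1}{168216} + \frac{433}{658}\right) = 370350 + \frac{36418435}{55343064} = \frac{20496340170835}{55343064}$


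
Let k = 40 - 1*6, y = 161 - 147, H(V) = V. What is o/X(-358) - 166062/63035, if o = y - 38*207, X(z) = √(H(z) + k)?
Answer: -166062/63035 + 3926*I/9 ≈ -2.6344 + 436.22*I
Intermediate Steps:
y = 14
k = 34 (k = 40 - 6 = 34)
X(z) = √(34 + z) (X(z) = √(z + 34) = √(34 + z))
o = -7852 (o = 14 - 38*207 = 14 - 7866 = -7852)
o/X(-358) - 166062/63035 = -7852/√(34 - 358) - 166062/63035 = -7852*(-I/18) - 166062*1/63035 = -7852*(-I/18) - 166062/63035 = -(-3926)*I/9 - 166062/63035 = 3926*I/9 - 166062/63035 = -166062/63035 + 3926*I/9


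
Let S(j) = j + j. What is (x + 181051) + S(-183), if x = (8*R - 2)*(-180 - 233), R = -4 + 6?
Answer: 174903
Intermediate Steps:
R = 2
S(j) = 2*j
x = -5782 (x = (8*2 - 2)*(-180 - 233) = (16 - 2)*(-413) = 14*(-413) = -5782)
(x + 181051) + S(-183) = (-5782 + 181051) + 2*(-183) = 175269 - 366 = 174903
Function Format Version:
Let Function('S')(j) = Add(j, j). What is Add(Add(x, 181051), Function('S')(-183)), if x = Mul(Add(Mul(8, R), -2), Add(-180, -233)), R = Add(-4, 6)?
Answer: 174903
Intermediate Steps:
R = 2
Function('S')(j) = Mul(2, j)
x = -5782 (x = Mul(Add(Mul(8, 2), -2), Add(-180, -233)) = Mul(Add(16, -2), -413) = Mul(14, -413) = -5782)
Add(Add(x, 181051), Function('S')(-183)) = Add(Add(-5782, 181051), Mul(2, -183)) = Add(175269, -366) = 174903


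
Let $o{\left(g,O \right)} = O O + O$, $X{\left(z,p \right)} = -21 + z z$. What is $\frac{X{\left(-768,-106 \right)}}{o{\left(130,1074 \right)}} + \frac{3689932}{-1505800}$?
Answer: $- \frac{2810071361}{1448767825} \approx -1.9396$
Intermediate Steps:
$X{\left(z,p \right)} = -21 + z^{2}$
$o{\left(g,O \right)} = O + O^{2}$ ($o{\left(g,O \right)} = O^{2} + O = O + O^{2}$)
$\frac{X{\left(-768,-106 \right)}}{o{\left(130,1074 \right)}} + \frac{3689932}{-1505800} = \frac{-21 + \left(-768\right)^{2}}{1074 \left(1 + 1074\right)} + \frac{3689932}{-1505800} = \frac{-21 + 589824}{1074 \cdot 1075} + 3689932 \left(- \frac{1}{1505800}\right) = \frac{589803}{1154550} - \frac{922483}{376450} = 589803 \cdot \frac{1}{1154550} - \frac{922483}{376450} = \frac{196601}{384850} - \frac{922483}{376450} = - \frac{2810071361}{1448767825}$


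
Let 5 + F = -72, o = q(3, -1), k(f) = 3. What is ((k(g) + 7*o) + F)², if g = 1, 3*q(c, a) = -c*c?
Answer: 9025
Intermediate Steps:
q(c, a) = -c²/3 (q(c, a) = (-c*c)/3 = (-c²)/3 = -c²/3)
o = -3 (o = -⅓*3² = -⅓*9 = -3)
F = -77 (F = -5 - 72 = -77)
((k(g) + 7*o) + F)² = ((3 + 7*(-3)) - 77)² = ((3 - 21) - 77)² = (-18 - 77)² = (-95)² = 9025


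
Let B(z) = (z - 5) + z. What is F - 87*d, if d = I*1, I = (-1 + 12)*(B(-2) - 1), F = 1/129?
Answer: 1234531/129 ≈ 9570.0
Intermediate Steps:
B(z) = -5 + 2*z (B(z) = (-5 + z) + z = -5 + 2*z)
F = 1/129 ≈ 0.0077519
I = -110 (I = (-1 + 12)*((-5 + 2*(-2)) - 1) = 11*((-5 - 4) - 1) = 11*(-9 - 1) = 11*(-10) = -110)
d = -110 (d = -110*1 = -110)
F - 87*d = 1/129 - 87*(-110) = 1/129 + 9570 = 1234531/129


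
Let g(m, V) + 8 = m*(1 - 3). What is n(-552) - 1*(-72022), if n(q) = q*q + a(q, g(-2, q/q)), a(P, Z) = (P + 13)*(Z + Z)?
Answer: 381038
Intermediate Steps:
g(m, V) = -8 - 2*m (g(m, V) = -8 + m*(1 - 3) = -8 + m*(-2) = -8 - 2*m)
a(P, Z) = 2*Z*(13 + P) (a(P, Z) = (13 + P)*(2*Z) = 2*Z*(13 + P))
n(q) = -104 + q² - 8*q (n(q) = q*q + 2*(-8 - 2*(-2))*(13 + q) = q² + 2*(-8 + 4)*(13 + q) = q² + 2*(-4)*(13 + q) = q² + (-104 - 8*q) = -104 + q² - 8*q)
n(-552) - 1*(-72022) = (-104 + (-552)² - 8*(-552)) - 1*(-72022) = (-104 + 304704 + 4416) + 72022 = 309016 + 72022 = 381038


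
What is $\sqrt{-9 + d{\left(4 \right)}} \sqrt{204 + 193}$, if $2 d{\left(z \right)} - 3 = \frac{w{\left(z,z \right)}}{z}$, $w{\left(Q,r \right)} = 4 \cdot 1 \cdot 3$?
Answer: $i \sqrt{2382} \approx 48.806 i$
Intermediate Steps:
$w{\left(Q,r \right)} = 12$ ($w{\left(Q,r \right)} = 4 \cdot 3 = 12$)
$d{\left(z \right)} = \frac{3}{2} + \frac{6}{z}$ ($d{\left(z \right)} = \frac{3}{2} + \frac{12 \frac{1}{z}}{2} = \frac{3}{2} + \frac{6}{z}$)
$\sqrt{-9 + d{\left(4 \right)}} \sqrt{204 + 193} = \sqrt{-9 + \left(\frac{3}{2} + \frac{6}{4}\right)} \sqrt{204 + 193} = \sqrt{-9 + \left(\frac{3}{2} + 6 \cdot \frac{1}{4}\right)} \sqrt{397} = \sqrt{-9 + \left(\frac{3}{2} + \frac{3}{2}\right)} \sqrt{397} = \sqrt{-9 + 3} \sqrt{397} = \sqrt{-6} \sqrt{397} = i \sqrt{6} \sqrt{397} = i \sqrt{2382}$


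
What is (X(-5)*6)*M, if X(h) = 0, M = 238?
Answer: 0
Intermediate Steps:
(X(-5)*6)*M = (0*6)*238 = 0*238 = 0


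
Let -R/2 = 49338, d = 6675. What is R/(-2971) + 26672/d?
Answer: 737904812/19831425 ≈ 37.209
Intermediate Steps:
R = -98676 (R = -2*49338 = -98676)
R/(-2971) + 26672/d = -98676/(-2971) + 26672/6675 = -98676*(-1/2971) + 26672*(1/6675) = 98676/2971 + 26672/6675 = 737904812/19831425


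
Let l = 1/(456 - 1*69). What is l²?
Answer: 1/149769 ≈ 6.6769e-6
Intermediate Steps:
l = 1/387 (l = 1/(456 - 69) = 1/387 ≈ 0.0025840)
l² = (1/387)² = 1/149769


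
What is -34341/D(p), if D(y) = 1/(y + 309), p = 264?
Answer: -19677393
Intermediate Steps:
D(y) = 1/(309 + y)
-34341/D(p) = -34341/(1/(309 + 264)) = -34341/(1/573) = -34341/1/573 = -34341*573 = -19677393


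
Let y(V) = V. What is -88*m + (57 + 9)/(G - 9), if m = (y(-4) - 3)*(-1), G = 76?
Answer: -41206/67 ≈ -615.01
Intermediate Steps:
m = 7 (m = (-4 - 3)*(-1) = -7*(-1) = 7)
-88*m + (57 + 9)/(G - 9) = -88*7 + (57 + 9)/(76 - 9) = -616 + 66/67 = -41206/67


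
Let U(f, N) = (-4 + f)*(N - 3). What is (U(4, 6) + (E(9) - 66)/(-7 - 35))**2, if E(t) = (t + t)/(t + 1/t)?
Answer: 15625/6724 ≈ 2.3238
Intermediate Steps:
U(f, N) = (-4 + f)*(-3 + N)
E(t) = 2*t/(t + 1/t) (E(t) = (2*t)/(t + 1/t) = 2*t/(t + 1/t))
(U(4, 6) + (E(9) - 66)/(-7 - 35))**2 = ((12 - 4*6 - 3*4 + 6*4) + (2*9**2/(1 + 9**2) - 66)/(-7 - 35))**2 = ((12 - 24 - 12 + 24) + (2*81/(1 + 81) - 66)/(-42))**2 = (0 + (2*81/82 - 66)*(-1/42))**2 = (0 + (2*81*(1/82) - 66)*(-1/42))**2 = (0 + (81/41 - 66)*(-1/42))**2 = (0 - 2625/41*(-1/42))**2 = (0 + 125/82)**2 = (125/82)**2 = 15625/6724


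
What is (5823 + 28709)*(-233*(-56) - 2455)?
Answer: 365797476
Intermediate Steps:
(5823 + 28709)*(-233*(-56) - 2455) = 34532*(13048 - 2455) = 34532*10593 = 365797476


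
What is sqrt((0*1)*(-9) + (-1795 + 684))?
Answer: I*sqrt(1111) ≈ 33.332*I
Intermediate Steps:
sqrt((0*1)*(-9) + (-1795 + 684)) = sqrt(0*(-9) - 1111) = sqrt(0 - 1111) = sqrt(-1111) = I*sqrt(1111)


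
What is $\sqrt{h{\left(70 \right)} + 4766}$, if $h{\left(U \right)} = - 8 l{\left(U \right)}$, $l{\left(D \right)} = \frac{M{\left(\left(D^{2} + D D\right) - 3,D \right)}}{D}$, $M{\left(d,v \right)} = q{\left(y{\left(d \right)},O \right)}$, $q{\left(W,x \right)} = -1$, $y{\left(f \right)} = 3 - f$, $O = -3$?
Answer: $\frac{\sqrt{5838490}}{35} \approx 69.037$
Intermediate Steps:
$M{\left(d,v \right)} = -1$
$l{\left(D \right)} = - \frac{1}{D}$
$h{\left(U \right)} = \frac{8}{U}$ ($h{\left(U \right)} = - 8 \left(- \frac{1}{U}\right) = \frac{8}{U}$)
$\sqrt{h{\left(70 \right)} + 4766} = \sqrt{\frac{8}{70} + 4766} = \sqrt{8 \cdot \frac{1}{70} + 4766} = \sqrt{\frac{4}{35} + 4766} = \sqrt{\frac{166814}{35}} = \frac{\sqrt{5838490}}{35}$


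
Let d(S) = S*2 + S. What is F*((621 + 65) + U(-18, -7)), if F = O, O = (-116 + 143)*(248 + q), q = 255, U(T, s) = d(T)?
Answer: 8583192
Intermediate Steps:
d(S) = 3*S (d(S) = 2*S + S = 3*S)
U(T, s) = 3*T
O = 13581 (O = (-116 + 143)*(248 + 255) = 27*503 = 13581)
F = 13581
F*((621 + 65) + U(-18, -7)) = 13581*((621 + 65) + 3*(-18)) = 13581*(686 - 54) = 13581*632 = 8583192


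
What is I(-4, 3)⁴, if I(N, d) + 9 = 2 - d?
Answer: 10000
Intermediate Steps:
I(N, d) = -7 - d (I(N, d) = -9 + (2 - d) = -7 - d)
I(-4, 3)⁴ = (-7 - 1*3)⁴ = (-7 - 3)⁴ = (-10)⁴ = 10000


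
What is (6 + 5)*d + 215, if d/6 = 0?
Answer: 215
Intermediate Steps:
d = 0 (d = 6*0 = 0)
(6 + 5)*d + 215 = (6 + 5)*0 + 215 = 11*0 + 215 = 0 + 215 = 215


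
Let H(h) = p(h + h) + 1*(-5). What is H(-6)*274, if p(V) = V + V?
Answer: -7946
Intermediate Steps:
p(V) = 2*V
H(h) = -5 + 4*h (H(h) = 2*(h + h) + 1*(-5) = 2*(2*h) - 5 = 4*h - 5 = -5 + 4*h)
H(-6)*274 = (-5 + 4*(-6))*274 = (-5 - 24)*274 = -29*274 = -7946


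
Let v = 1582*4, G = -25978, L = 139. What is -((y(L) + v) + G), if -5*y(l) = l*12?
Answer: 99918/5 ≈ 19984.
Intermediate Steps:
y(l) = -12*l/5 (y(l) = -l*12/5 = -12*l/5)
v = 6328
-((y(L) + v) + G) = -((-12/5*139 + 6328) - 25978) = -((-1668/5 + 6328) - 25978) = -(29972/5 - 25978) = -1*(-99918/5) = 99918/5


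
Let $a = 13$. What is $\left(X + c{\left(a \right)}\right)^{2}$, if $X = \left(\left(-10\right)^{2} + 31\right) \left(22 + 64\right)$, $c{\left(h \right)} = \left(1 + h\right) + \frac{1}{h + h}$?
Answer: $\frac{86013744961}{676} \approx 1.2724 \cdot 10^{8}$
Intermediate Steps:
$c{\left(h \right)} = 1 + h + \frac{1}{2 h}$ ($c{\left(h \right)} = \left(1 + h\right) + \frac{1}{2 h} = 1 + h + \frac{1}{2 h}$)
$X = 11266$ ($X = \left(100 + 31\right) 86 = 131 \cdot 86 = 11266$)
$\left(X + c{\left(a \right)}\right)^{2} = \left(11266 + \left(1 + 13 + \frac{1}{2 \cdot 13}\right)\right)^{2} = \left(11266 + \left(1 + 13 + \frac{1}{2} \cdot \frac{1}{13}\right)\right)^{2} = \left(11266 + \left(1 + 13 + \frac{1}{26}\right)\right)^{2} = \left(11266 + \frac{365}{26}\right)^{2} = \left(\frac{293281}{26}\right)^{2} = \frac{86013744961}{676}$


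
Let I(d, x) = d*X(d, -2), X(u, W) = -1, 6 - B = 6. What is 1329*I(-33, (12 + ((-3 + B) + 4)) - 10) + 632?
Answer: 44489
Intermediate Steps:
B = 0 (B = 6 - 1*6 = 6 - 6 = 0)
I(d, x) = -d (I(d, x) = d*(-1) = -d)
1329*I(-33, (12 + ((-3 + B) + 4)) - 10) + 632 = 1329*(-1*(-33)) + 632 = 1329*33 + 632 = 43857 + 632 = 44489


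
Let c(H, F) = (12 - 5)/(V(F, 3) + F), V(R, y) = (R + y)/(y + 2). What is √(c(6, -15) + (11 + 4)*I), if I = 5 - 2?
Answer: 2*√84390/87 ≈ 6.6782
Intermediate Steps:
V(R, y) = (R + y)/(2 + y)
I = 3
c(H, F) = 7/(⅗ + 6*F/5) (c(H, F) = (12 - 5)/((F + 3)/(2 + 3) + F) = 7/((3 + F)/5 + F) = 7/((⅗ + F/5) + F) = 7/(⅗ + 6*F/5))
√(c(6, -15) + (11 + 4)*I) = √(35/(3*(1 + 2*(-15))) + (11 + 4)*3) = √(35/(3*(1 - 30)) + 15*3) = √((35/3)/(-29) + 45) = √((35/3)*(-1/29) + 45) = √(-35/87 + 45) = √(3880/87) = 2*√84390/87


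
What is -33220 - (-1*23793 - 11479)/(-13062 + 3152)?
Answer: -164622736/4955 ≈ -33224.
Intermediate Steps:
-33220 - (-1*23793 - 11479)/(-13062 + 3152) = -33220 - (-23793 - 11479)/(-9910) = -33220 - (-35272)*(-1)/9910 = -33220 - 1*17636/4955 = -33220 - 17636/4955 = -164622736/4955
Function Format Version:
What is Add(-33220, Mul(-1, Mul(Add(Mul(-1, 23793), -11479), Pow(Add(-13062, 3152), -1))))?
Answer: Rational(-164622736, 4955) ≈ -33224.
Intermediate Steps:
Add(-33220, Mul(-1, Mul(Add(Mul(-1, 23793), -11479), Pow(Add(-13062, 3152), -1)))) = Add(-33220, Mul(-1, Mul(Add(-23793, -11479), Pow(-9910, -1)))) = Add(-33220, Mul(-1, Mul(-35272, Rational(-1, 9910)))) = Add(-33220, Mul(-1, Rational(17636, 4955))) = Add(-33220, Rational(-17636, 4955)) = Rational(-164622736, 4955)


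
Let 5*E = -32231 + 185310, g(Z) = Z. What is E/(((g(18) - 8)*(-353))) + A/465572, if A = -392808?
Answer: -19550589347/2054336450 ≈ -9.5167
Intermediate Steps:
E = 153079/5 (E = (-32231 + 185310)/5 = (1/5)*153079 = 153079/5 ≈ 30616.)
E/(((g(18) - 8)*(-353))) + A/465572 = 153079/(5*(((18 - 8)*(-353)))) - 392808/465572 = 153079/(5*((10*(-353)))) - 392808*1/465572 = (153079/5)/(-3530) - 98202/116393 = (153079/5)*(-1/3530) - 98202/116393 = -153079/17650 - 98202/116393 = -19550589347/2054336450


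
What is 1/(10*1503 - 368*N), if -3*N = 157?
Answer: 3/102866 ≈ 2.9164e-5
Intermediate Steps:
N = -157/3 (N = -⅓*157 = -157/3 ≈ -52.333)
1/(10*1503 - 368*N) = 1/(10*1503 - 368*(-157/3)) = 1/(15030 + 57776/3) = 1/(102866/3) = 3/102866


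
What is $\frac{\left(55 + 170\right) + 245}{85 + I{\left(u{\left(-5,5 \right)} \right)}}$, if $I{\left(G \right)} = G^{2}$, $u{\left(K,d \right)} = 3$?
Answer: $5$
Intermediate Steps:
$\frac{\left(55 + 170\right) + 245}{85 + I{\left(u{\left(-5,5 \right)} \right)}} = \frac{\left(55 + 170\right) + 245}{85 + 3^{2}} = \frac{225 + 245}{85 + 9} = \frac{470}{94} = 470 \cdot \frac{1}{94} = 5$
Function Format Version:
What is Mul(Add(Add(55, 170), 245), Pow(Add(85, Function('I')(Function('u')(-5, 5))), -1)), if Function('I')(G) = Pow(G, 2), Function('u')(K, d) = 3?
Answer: 5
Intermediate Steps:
Mul(Add(Add(55, 170), 245), Pow(Add(85, Function('I')(Function('u')(-5, 5))), -1)) = Mul(Add(Add(55, 170), 245), Pow(Add(85, Pow(3, 2)), -1)) = Mul(Add(225, 245), Pow(Add(85, 9), -1)) = Mul(470, Pow(94, -1)) = Mul(470, Rational(1, 94)) = 5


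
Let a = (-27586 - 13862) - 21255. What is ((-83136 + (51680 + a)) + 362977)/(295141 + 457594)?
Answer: 268818/752735 ≈ 0.35712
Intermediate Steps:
a = -62703 (a = -41448 - 21255 = -62703)
((-83136 + (51680 + a)) + 362977)/(295141 + 457594) = ((-83136 + (51680 - 62703)) + 362977)/(295141 + 457594) = ((-83136 - 11023) + 362977)/752735 = (-94159 + 362977)*(1/752735) = 268818*(1/752735) = 268818/752735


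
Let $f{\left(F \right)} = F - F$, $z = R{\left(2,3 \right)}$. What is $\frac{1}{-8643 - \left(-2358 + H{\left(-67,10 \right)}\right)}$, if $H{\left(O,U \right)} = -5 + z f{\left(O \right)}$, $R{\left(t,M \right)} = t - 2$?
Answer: $- \frac{1}{6280} \approx -0.00015924$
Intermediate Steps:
$R{\left(t,M \right)} = -2 + t$
$z = 0$ ($z = -2 + 2 = 0$)
$f{\left(F \right)} = 0$
$H{\left(O,U \right)} = -5$ ($H{\left(O,U \right)} = -5 + 0 \cdot 0 = -5 + 0 = -5$)
$\frac{1}{-8643 - \left(-2358 + H{\left(-67,10 \right)}\right)} = \frac{1}{-8643 + \left(2358 - -5\right)} = \frac{1}{-8643 + \left(2358 + 5\right)} = \frac{1}{-8643 + 2363} = \frac{1}{-6280} = - \frac{1}{6280}$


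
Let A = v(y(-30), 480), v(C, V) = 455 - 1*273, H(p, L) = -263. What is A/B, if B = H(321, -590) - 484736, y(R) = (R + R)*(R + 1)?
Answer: -182/484999 ≈ -0.00037526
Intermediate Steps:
y(R) = 2*R*(1 + R) (y(R) = (2*R)*(1 + R) = 2*R*(1 + R))
v(C, V) = 182 (v(C, V) = 455 - 273 = 182)
B = -484999 (B = -263 - 484736 = -484999)
A = 182
A/B = 182/(-484999) = 182*(-1/484999) = -182/484999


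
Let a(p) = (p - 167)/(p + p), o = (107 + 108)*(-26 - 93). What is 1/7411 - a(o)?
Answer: -95398451/189610435 ≈ -0.50313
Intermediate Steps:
o = -25585 (o = 215*(-119) = -25585)
a(p) = (-167 + p)/(2*p) (a(p) = (-167 + p)/((2*p)) = (-167 + p)*(1/(2*p)) = (-167 + p)/(2*p))
1/7411 - a(o) = 1/7411 - (-167 - 25585)/(2*(-25585)) = 1/7411 - (-1)*(-25752)/(2*25585) = 1/7411 - 1*12876/25585 = 1/7411 - 12876/25585 = -95398451/189610435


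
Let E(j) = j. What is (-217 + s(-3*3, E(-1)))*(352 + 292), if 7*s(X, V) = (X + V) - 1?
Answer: -140760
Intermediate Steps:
s(X, V) = -1/7 + V/7 + X/7 (s(X, V) = ((X + V) - 1)/7 = ((V + X) - 1)/7 = (-1 + V + X)/7 = -1/7 + V/7 + X/7)
(-217 + s(-3*3, E(-1)))*(352 + 292) = (-217 + (-1/7 + (1/7)*(-1) + (-3*3)/7))*(352 + 292) = (-217 + (-1/7 - 1/7 + (1/7)*(-9)))*644 = (-217 + (-1/7 - 1/7 - 9/7))*644 = (-217 - 11/7)*644 = -1530/7*644 = -140760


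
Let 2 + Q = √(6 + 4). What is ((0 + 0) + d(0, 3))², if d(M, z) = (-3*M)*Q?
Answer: 0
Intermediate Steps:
Q = -2 + √10 (Q = -2 + √(6 + 4) = -2 + √10 ≈ 1.1623)
d(M, z) = -3*M*(-2 + √10) (d(M, z) = (-3*M)*(-2 + √10) = -3*M*(-2 + √10))
((0 + 0) + d(0, 3))² = ((0 + 0) + 3*0*(2 - √10))² = (0 + 0)² = 0² = 0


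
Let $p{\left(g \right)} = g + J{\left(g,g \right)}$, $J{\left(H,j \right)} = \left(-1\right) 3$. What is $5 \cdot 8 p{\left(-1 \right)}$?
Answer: $-160$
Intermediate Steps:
$J{\left(H,j \right)} = -3$
$p{\left(g \right)} = -3 + g$ ($p{\left(g \right)} = g - 3 = -3 + g$)
$5 \cdot 8 p{\left(-1 \right)} = 5 \cdot 8 \left(-3 - 1\right) = 40 \left(-4\right) = -160$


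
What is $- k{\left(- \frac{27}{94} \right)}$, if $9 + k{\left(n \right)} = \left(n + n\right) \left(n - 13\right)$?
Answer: $\frac{6039}{4418} \approx 1.3669$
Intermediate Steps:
$k{\left(n \right)} = -9 + 2 n \left(-13 + n\right)$ ($k{\left(n \right)} = -9 + \left(n + n\right) \left(n - 13\right) = -9 + 2 n \left(-13 + n\right)$)
$- k{\left(- \frac{27}{94} \right)} = - (-9 - 26 \left(- \frac{27}{94}\right) + 2 \left(- \frac{27}{94}\right)^{2}) = - (-9 - 26 \left(\left(-27\right) \frac{1}{94}\right) + 2 \left(\left(-27\right) \frac{1}{94}\right)^{2}) = - (-9 - - \frac{351}{47} + 2 \left(- \frac{27}{94}\right)^{2}) = - (-9 + \frac{351}{47} + 2 \cdot \frac{729}{8836}) = - (-9 + \frac{351}{47} + \frac{729}{4418}) = \left(-1\right) \left(- \frac{6039}{4418}\right) = \frac{6039}{4418}$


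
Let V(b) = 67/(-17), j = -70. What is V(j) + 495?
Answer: 8348/17 ≈ 491.06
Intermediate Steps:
V(b) = -67/17 (V(b) = 67*(-1/17) = -67/17)
V(j) + 495 = -67/17 + 495 = 8348/17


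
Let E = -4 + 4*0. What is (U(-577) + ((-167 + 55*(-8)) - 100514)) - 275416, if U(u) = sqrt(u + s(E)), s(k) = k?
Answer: -376537 + I*sqrt(581) ≈ -3.7654e+5 + 24.104*I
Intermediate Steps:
E = -4 (E = -4 + 0 = -4)
U(u) = sqrt(-4 + u) (U(u) = sqrt(u - 4) = sqrt(-4 + u))
(U(-577) + ((-167 + 55*(-8)) - 100514)) - 275416 = (sqrt(-4 - 577) + ((-167 + 55*(-8)) - 100514)) - 275416 = (sqrt(-581) + ((-167 - 440) - 100514)) - 275416 = (I*sqrt(581) + (-607 - 100514)) - 275416 = (I*sqrt(581) - 101121) - 275416 = (-101121 + I*sqrt(581)) - 275416 = -376537 + I*sqrt(581)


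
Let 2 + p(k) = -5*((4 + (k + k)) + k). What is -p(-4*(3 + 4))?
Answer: -398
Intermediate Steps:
p(k) = -22 - 15*k (p(k) = -2 - 5*((4 + (k + k)) + k) = -2 - 5*((4 + 2*k) + k) = -2 - 5*(4 + 3*k) = -2 + (-20 - 15*k) = -22 - 15*k)
-p(-4*(3 + 4)) = -(-22 - (-60)*(3 + 4)) = -(-22 - (-60)*7) = -(-22 - 15*(-28)) = -(-22 + 420) = -1*398 = -398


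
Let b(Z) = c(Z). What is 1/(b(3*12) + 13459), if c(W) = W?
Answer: 1/13495 ≈ 7.4101e-5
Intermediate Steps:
b(Z) = Z
1/(b(3*12) + 13459) = 1/(3*12 + 13459) = 1/(36 + 13459) = 1/13495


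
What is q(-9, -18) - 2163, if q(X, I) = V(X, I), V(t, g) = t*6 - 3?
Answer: -2220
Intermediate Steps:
V(t, g) = -3 + 6*t (V(t, g) = 6*t - 3 = -3 + 6*t)
q(X, I) = -3 + 6*X
q(-9, -18) - 2163 = (-3 + 6*(-9)) - 2163 = (-3 - 54) - 2163 = -57 - 2163 = -2220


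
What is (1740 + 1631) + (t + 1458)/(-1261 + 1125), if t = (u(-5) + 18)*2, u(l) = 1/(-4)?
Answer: 913925/272 ≈ 3360.0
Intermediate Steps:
u(l) = -¼
t = 71/2 (t = (-¼ + 18)*2 = (71/4)*2 = 71/2 ≈ 35.500)
(1740 + 1631) + (t + 1458)/(-1261 + 1125) = (1740 + 1631) + (71/2 + 1458)/(-1261 + 1125) = 3371 + (2987/2)/(-136) = 3371 + (2987/2)*(-1/136) = 3371 - 2987/272 = 913925/272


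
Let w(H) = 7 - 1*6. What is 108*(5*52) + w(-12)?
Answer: 28081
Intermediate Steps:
w(H) = 1 (w(H) = 7 - 6 = 1)
108*(5*52) + w(-12) = 108*(5*52) + 1 = 108*260 + 1 = 28080 + 1 = 28081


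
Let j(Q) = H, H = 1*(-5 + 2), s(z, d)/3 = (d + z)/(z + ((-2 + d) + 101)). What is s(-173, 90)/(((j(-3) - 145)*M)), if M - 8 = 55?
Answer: 83/49728 ≈ 0.0016691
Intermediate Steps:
s(z, d) = 3*(d + z)/(99 + d + z) (s(z, d) = 3*((d + z)/(z + ((-2 + d) + 101))) = 3*((d + z)/(z + (99 + d))) = 3*((d + z)/(99 + d + z)) = 3*(d + z)/(99 + d + z))
M = 63 (M = 8 + 55 = 63)
H = -3 (H = 1*(-3) = -3)
j(Q) = -3
s(-173, 90)/(((j(-3) - 145)*M)) = (3*(90 - 173)/(99 + 90 - 173))/(((-3 - 145)*63)) = (3*(-83)/16)/((-148*63)) = (3*(1/16)*(-83))/(-9324) = -249/16*(-1/9324) = 83/49728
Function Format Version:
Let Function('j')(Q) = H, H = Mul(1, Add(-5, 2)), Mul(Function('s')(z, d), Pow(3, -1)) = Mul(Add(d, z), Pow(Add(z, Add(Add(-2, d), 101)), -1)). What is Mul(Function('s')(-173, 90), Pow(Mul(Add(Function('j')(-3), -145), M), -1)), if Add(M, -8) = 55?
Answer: Rational(83, 49728) ≈ 0.0016691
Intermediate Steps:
Function('s')(z, d) = Mul(3, Pow(Add(99, d, z), -1), Add(d, z)) (Function('s')(z, d) = Mul(3, Mul(Add(d, z), Pow(Add(z, Add(Add(-2, d), 101)), -1))) = Mul(3, Mul(Add(d, z), Pow(Add(z, Add(99, d)), -1))) = Mul(3, Mul(Add(d, z), Pow(Add(99, d, z), -1))) = Mul(3, Mul(Pow(Add(99, d, z), -1), Add(d, z))) = Mul(3, Pow(Add(99, d, z), -1), Add(d, z)))
M = 63 (M = Add(8, 55) = 63)
H = -3 (H = Mul(1, -3) = -3)
Function('j')(Q) = -3
Mul(Function('s')(-173, 90), Pow(Mul(Add(Function('j')(-3), -145), M), -1)) = Mul(Mul(3, Pow(Add(99, 90, -173), -1), Add(90, -173)), Pow(Mul(Add(-3, -145), 63), -1)) = Mul(Mul(3, Pow(16, -1), -83), Pow(Mul(-148, 63), -1)) = Mul(Mul(3, Rational(1, 16), -83), Pow(-9324, -1)) = Mul(Rational(-249, 16), Rational(-1, 9324)) = Rational(83, 49728)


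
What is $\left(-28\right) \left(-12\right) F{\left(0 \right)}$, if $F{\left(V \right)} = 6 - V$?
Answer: $2016$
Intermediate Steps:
$\left(-28\right) \left(-12\right) F{\left(0 \right)} = \left(-28\right) \left(-12\right) \left(6 - 0\right) = 336 \left(6 + 0\right) = 336 \cdot 6 = 2016$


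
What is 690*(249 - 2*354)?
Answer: -316710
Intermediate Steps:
690*(249 - 2*354) = 690*(249 - 708) = 690*(-459) = -316710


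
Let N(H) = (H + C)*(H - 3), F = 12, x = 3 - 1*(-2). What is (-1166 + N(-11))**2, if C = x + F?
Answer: 1562500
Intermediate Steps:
x = 5 (x = 3 + 2 = 5)
C = 17 (C = 5 + 12 = 17)
N(H) = (-3 + H)*(17 + H) (N(H) = (H + 17)*(H - 3) = (17 + H)*(-3 + H) = (-3 + H)*(17 + H))
(-1166 + N(-11))**2 = (-1166 + (-51 + (-11)**2 + 14*(-11)))**2 = (-1166 + (-51 + 121 - 154))**2 = (-1166 - 84)**2 = (-1250)**2 = 1562500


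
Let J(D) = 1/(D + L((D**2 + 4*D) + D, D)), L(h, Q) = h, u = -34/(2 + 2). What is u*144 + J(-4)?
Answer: -9793/8 ≈ -1224.1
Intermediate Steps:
u = -17/2 (u = -34/4 = -34*1/4 = -17/2 ≈ -8.5000)
J(D) = 1/(D**2 + 6*D) (J(D) = 1/(D + ((D**2 + 4*D) + D)) = 1/(D + (D**2 + 5*D)) = 1/(D**2 + 6*D))
u*144 + J(-4) = -17/2*144 + 1/((-4)*(6 - 4)) = -1224 - 1/4/2 = -1224 - 1/4*1/2 = -1224 - 1/8 = -9793/8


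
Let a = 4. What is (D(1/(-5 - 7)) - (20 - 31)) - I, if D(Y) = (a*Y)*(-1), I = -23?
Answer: 103/3 ≈ 34.333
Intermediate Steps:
D(Y) = -4*Y (D(Y) = (4*Y)*(-1) = -4*Y)
(D(1/(-5 - 7)) - (20 - 31)) - I = (-4/(-5 - 7) - (20 - 31)) - 1*(-23) = (-4/(-12) - 1*(-11)) + 23 = (-4*(-1/12) + 11) + 23 = (⅓ + 11) + 23 = 34/3 + 23 = 103/3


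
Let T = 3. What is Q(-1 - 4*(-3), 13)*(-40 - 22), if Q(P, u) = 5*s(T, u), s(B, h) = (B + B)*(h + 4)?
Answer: -31620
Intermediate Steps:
s(B, h) = 2*B*(4 + h) (s(B, h) = (2*B)*(4 + h) = 2*B*(4 + h))
Q(P, u) = 120 + 30*u (Q(P, u) = 5*(2*3*(4 + u)) = 5*(24 + 6*u) = 120 + 30*u)
Q(-1 - 4*(-3), 13)*(-40 - 22) = (120 + 30*13)*(-40 - 22) = (120 + 390)*(-62) = 510*(-62) = -31620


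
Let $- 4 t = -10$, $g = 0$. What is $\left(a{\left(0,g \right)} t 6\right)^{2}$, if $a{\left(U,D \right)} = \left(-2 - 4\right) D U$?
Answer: $0$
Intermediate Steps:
$t = \frac{5}{2}$ ($t = \left(- \frac{1}{4}\right) \left(-10\right) = \frac{5}{2} \approx 2.5$)
$a{\left(U,D \right)} = - 6 D U$ ($a{\left(U,D \right)} = \left(-2 - 4\right) D U = - 6 D U$)
$\left(a{\left(0,g \right)} t 6\right)^{2} = \left(\left(-6\right) 0 \cdot 0 \cdot \frac{5}{2} \cdot 6\right)^{2} = \left(0 \cdot \frac{5}{2} \cdot 6\right)^{2} = \left(0 \cdot 6\right)^{2} = 0^{2} = 0$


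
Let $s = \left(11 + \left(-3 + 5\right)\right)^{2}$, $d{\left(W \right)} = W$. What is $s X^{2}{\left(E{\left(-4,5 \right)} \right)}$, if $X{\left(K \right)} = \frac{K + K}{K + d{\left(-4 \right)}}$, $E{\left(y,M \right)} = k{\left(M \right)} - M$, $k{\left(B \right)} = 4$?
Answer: $\frac{676}{25} \approx 27.04$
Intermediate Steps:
$E{\left(y,M \right)} = 4 - M$
$s = 169$ ($s = \left(11 + 2\right)^{2} = 13^{2} = 169$)
$X{\left(K \right)} = \frac{2 K}{-4 + K}$ ($X{\left(K \right)} = \frac{K + K}{K - 4} = \frac{2 K}{-4 + K}$)
$s X^{2}{\left(E{\left(-4,5 \right)} \right)} = 169 \left(\frac{2 \left(4 - 5\right)}{-4 + \left(4 - 5\right)}\right)^{2} = 169 \left(2 \left(-1\right) \frac{1}{-4 - 1}\right)^{2} = 169 \left(2 \left(-1\right) \frac{1}{-5}\right)^{2} = 169 \left(2 \left(-1\right) \left(- \frac{1}{5}\right)\right)^{2} = 169 \left(\frac{2}{5}\right)^{2} = 169 \cdot \frac{4}{25} = \frac{676}{25}$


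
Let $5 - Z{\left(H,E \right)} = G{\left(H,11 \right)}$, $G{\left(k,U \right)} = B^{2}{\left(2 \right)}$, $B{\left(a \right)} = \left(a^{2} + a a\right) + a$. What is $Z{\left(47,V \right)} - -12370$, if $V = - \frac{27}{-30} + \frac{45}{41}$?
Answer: $12275$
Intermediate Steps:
$V = \frac{819}{410}$ ($V = \left(-27\right) \left(- \frac{1}{30}\right) + 45 \cdot \frac{1}{41} = \frac{9}{10} + \frac{45}{41} = \frac{819}{410} \approx 1.9976$)
$B{\left(a \right)} = a + 2 a^{2}$ ($B{\left(a \right)} = \left(a^{2} + a^{2}\right) + a = 2 a^{2} + a = a + 2 a^{2}$)
$G{\left(k,U \right)} = 100$ ($G{\left(k,U \right)} = \left(2 \left(1 + 2 \cdot 2\right)\right)^{2} = \left(2 \left(1 + 4\right)\right)^{2} = \left(2 \cdot 5\right)^{2} = 10^{2} = 100$)
$Z{\left(H,E \right)} = -95$ ($Z{\left(H,E \right)} = 5 - 100 = -95$)
$Z{\left(47,V \right)} - -12370 = -95 - -12370 = -95 + 12370 = 12275$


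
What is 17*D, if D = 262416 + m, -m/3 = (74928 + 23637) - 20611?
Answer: 485418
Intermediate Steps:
m = -233862 (m = -3*((74928 + 23637) - 20611) = -3*(98565 - 20611) = -3*77954 = -233862)
D = 28554 (D = 262416 - 233862 = 28554)
17*D = 17*28554 = 485418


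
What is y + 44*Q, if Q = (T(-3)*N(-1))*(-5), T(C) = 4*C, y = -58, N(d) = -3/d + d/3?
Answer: 6982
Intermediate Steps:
N(d) = -3/d + d/3 (N(d) = -3/d + d*(⅓) = -3/d + d/3)
Q = 160 (Q = ((4*(-3))*(-3/(-1) + (⅓)*(-1)))*(-5) = -12*(-3*(-1) - ⅓)*(-5) = -12*(3 - ⅓)*(-5) = -12*8/3*(-5) = -32*(-5) = 160)
y + 44*Q = -58 + 44*160 = -58 + 7040 = 6982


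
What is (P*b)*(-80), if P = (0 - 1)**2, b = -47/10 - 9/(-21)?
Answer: 2392/7 ≈ 341.71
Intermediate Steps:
b = -299/70 (b = -47*1/10 - 9*(-1/21) = -47/10 + 3/7 = -299/70 ≈ -4.2714)
P = 1 (P = (-1)**2 = 1)
(P*b)*(-80) = (1*(-299/70))*(-80) = -299/70*(-80) = 2392/7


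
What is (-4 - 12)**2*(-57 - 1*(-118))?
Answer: 15616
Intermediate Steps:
(-4 - 12)**2*(-57 - 1*(-118)) = (-16)**2*(-57 + 118) = 256*61 = 15616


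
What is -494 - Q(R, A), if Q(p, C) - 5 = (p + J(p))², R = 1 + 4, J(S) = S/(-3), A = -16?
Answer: -4591/9 ≈ -510.11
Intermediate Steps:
J(S) = -S/3 (J(S) = S*(-⅓) = -S/3)
R = 5
Q(p, C) = 5 + 4*p²/9 (Q(p, C) = 5 + (p - p/3)² = 5 + (2*p/3)² = 5 + 4*p²/9)
-494 - Q(R, A) = -494 - (5 + (4/9)*5²) = -494 - (5 + (4/9)*25) = -494 - (5 + 100/9) = -494 - 1*145/9 = -494 - 145/9 = -4591/9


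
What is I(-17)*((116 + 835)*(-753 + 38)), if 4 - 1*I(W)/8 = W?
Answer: -114234120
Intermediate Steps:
I(W) = 32 - 8*W
I(-17)*((116 + 835)*(-753 + 38)) = (32 - 8*(-17))*((116 + 835)*(-753 + 38)) = (32 + 136)*(951*(-715)) = 168*(-679965) = -114234120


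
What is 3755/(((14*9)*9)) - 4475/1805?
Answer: 340625/409374 ≈ 0.83206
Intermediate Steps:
3755/(((14*9)*9)) - 4475/1805 = 3755/((126*9)) - 4475*1/1805 = 3755/1134 - 895/361 = 340625/409374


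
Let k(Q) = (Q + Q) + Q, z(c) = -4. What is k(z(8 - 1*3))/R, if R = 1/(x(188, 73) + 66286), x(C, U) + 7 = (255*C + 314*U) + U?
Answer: -1646568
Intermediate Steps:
x(C, U) = -7 + 255*C + 315*U (x(C, U) = -7 + ((255*C + 314*U) + U) = -7 + (255*C + 315*U) = -7 + 255*C + 315*U)
k(Q) = 3*Q (k(Q) = 2*Q + Q = 3*Q)
R = 1/137214 (R = 1/((-7 + 255*188 + 315*73) + 66286) = 1/((-7 + 47940 + 22995) + 66286) = 1/(70928 + 66286) = 1/137214 ≈ 7.2879e-6)
k(z(8 - 1*3))/R = (3*(-4))/(1/137214) = -12*137214 = -1646568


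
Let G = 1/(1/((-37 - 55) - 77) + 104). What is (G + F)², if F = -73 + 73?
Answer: 28561/308880625 ≈ 9.2466e-5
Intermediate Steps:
F = 0
G = 169/17575 (G = 1/(1/(-92 - 77) + 104) = 1/(1/(-169) + 104) = 1/(-1/169 + 104) = 1/(17575/169) = 169/17575 ≈ 0.0096159)
(G + F)² = (169/17575 + 0)² = (169/17575)² = 28561/308880625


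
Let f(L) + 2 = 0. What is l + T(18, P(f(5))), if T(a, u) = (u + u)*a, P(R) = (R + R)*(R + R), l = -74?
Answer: 502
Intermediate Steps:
f(L) = -2 (f(L) = -2 + 0 = -2)
P(R) = 4*R² (P(R) = (2*R)*(2*R) = 4*R²)
T(a, u) = 2*a*u (T(a, u) = (2*u)*a = 2*a*u)
l + T(18, P(f(5))) = -74 + 2*18*(4*(-2)²) = -74 + 2*18*(4*4) = -74 + 2*18*16 = -74 + 576 = 502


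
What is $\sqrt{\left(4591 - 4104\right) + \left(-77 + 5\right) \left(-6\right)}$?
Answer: $\sqrt{919} \approx 30.315$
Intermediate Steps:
$\sqrt{\left(4591 - 4104\right) + \left(-77 + 5\right) \left(-6\right)} = \sqrt{487 - -432} = \sqrt{487 + 432} = \sqrt{919}$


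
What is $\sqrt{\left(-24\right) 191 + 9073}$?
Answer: $67$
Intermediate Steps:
$\sqrt{\left(-24\right) 191 + 9073} = \sqrt{-4584 + 9073} = \sqrt{4489} = 67$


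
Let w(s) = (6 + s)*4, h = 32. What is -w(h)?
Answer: -152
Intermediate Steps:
w(s) = 24 + 4*s
-w(h) = -(24 + 4*32) = -(24 + 128) = -1*152 = -152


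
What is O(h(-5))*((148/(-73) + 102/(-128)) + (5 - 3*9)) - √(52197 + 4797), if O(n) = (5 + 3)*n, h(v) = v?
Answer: 579895/584 - √56994 ≈ 754.24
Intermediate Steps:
O(n) = 8*n
O(h(-5))*((148/(-73) + 102/(-128)) + (5 - 3*9)) - √(52197 + 4797) = (8*(-5))*((148/(-73) + 102/(-128)) + (5 - 3*9)) - √(52197 + 4797) = -40*((148*(-1/73) + 102*(-1/128)) + (5 - 27)) - √56994 = -40*((-148/73 - 51/64) - 22) - √56994 = -40*(-13195/4672 - 22) - √56994 = -40*(-115979/4672) - √56994 = 579895/584 - √56994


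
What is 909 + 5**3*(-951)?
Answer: -117966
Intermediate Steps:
909 + 5**3*(-951) = 909 + 125*(-951) = 909 - 118875 = -117966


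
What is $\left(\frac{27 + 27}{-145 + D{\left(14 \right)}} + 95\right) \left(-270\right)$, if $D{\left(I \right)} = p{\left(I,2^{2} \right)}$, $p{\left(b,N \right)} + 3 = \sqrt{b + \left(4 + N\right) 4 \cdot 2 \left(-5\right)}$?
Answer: $- \frac{56752866}{2221} + \frac{4374 i \sqrt{34}}{2221} \approx -25553.0 + 11.483 i$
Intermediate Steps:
$p{\left(b,N \right)} = -3 + \sqrt{-160 + b - 40 N}$ ($p{\left(b,N \right)} = -3 + \sqrt{b + \left(4 + N\right) 4 \cdot 2 \left(-5\right)} = -3 + \sqrt{b + \left(4 + N\right) 8 \left(-5\right)} = -3 + \sqrt{b + \left(4 + N\right) \left(-40\right)} = -3 + \sqrt{b - \left(160 + 40 N\right)} = -3 + \sqrt{-160 + b - 40 N}$)
$D{\left(I \right)} = -3 + \sqrt{-320 + I}$ ($D{\left(I \right)} = -3 + \sqrt{-160 + I - 40 \cdot 2^{2}} = -3 + \sqrt{-160 + I - 160} = -3 + \sqrt{-320 + I}$)
$\left(\frac{27 + 27}{-145 + D{\left(14 \right)}} + 95\right) \left(-270\right) = \left(\frac{27 + 27}{-145 - \left(3 - \sqrt{-320 + 14}\right)} + 95\right) \left(-270\right) = \left(\frac{54}{-145 - \left(3 - \sqrt{-306}\right)} + 95\right) \left(-270\right) = \left(\frac{54}{-145 - \left(3 - 3 i \sqrt{34}\right)} + 95\right) \left(-270\right) = \left(\frac{54}{-148 + 3 i \sqrt{34}} + 95\right) \left(-270\right) = \left(95 + \frac{54}{-148 + 3 i \sqrt{34}}\right) \left(-270\right) = -25650 - \frac{14580}{-148 + 3 i \sqrt{34}}$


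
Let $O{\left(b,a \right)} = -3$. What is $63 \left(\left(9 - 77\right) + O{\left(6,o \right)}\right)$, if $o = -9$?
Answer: $-4473$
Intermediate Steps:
$63 \left(\left(9 - 77\right) + O{\left(6,o \right)}\right) = 63 \left(\left(9 - 77\right) - 3\right) = 63 \left(-68 - 3\right) = 63 \left(-71\right) = -4473$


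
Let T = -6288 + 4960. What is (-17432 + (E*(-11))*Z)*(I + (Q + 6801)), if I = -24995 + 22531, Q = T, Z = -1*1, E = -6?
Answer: -52651482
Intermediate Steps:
Z = -1
T = -1328
Q = -1328
I = -2464
(-17432 + (E*(-11))*Z)*(I + (Q + 6801)) = (-17432 - 6*(-11)*(-1))*(-2464 + (-1328 + 6801)) = (-17432 + 66*(-1))*(-2464 + 5473) = (-17432 - 66)*3009 = -17498*3009 = -52651482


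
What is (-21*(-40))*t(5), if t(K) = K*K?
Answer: 21000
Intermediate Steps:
t(K) = K²
(-21*(-40))*t(5) = -21*(-40)*5² = 840*25 = 21000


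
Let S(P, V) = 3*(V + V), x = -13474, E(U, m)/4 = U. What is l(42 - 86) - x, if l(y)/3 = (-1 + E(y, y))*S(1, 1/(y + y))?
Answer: 594449/44 ≈ 13510.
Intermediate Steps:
E(U, m) = 4*U
S(P, V) = 6*V (S(P, V) = 3*(2*V) = 6*V)
l(y) = 9*(-1 + 4*y)/y (l(y) = 3*((-1 + 4*y)*(6/(y + y))) = 3*((-1 + 4*y)*(6/((2*y)))) = 3*((-1 + 4*y)*(6*(1/(2*y)))) = 3*((-1 + 4*y)*(3/y)) = 3*(3*(-1 + 4*y)/y) = 9*(-1 + 4*y)/y)
l(42 - 86) - x = (36 - 9/(42 - 86)) - 1*(-13474) = (36 - 9/(-44)) + 13474 = (36 - 9*(-1/44)) + 13474 = (36 + 9/44) + 13474 = 1593/44 + 13474 = 594449/44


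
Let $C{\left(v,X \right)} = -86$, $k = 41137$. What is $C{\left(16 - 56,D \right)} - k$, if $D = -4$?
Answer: $-41223$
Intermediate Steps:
$C{\left(16 - 56,D \right)} - k = -86 - 41137 = -41223$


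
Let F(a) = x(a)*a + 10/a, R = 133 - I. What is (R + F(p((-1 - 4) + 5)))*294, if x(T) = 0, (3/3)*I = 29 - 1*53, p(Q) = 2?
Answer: 47628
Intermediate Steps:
I = -24 (I = 29 - 1*53 = 29 - 53 = -24)
R = 157 (R = 133 - 1*(-24) = 133 + 24 = 157)
F(a) = 10/a (F(a) = 0*a + 10/a = 0 + 10/a = 10/a)
(R + F(p((-1 - 4) + 5)))*294 = (157 + 10/2)*294 = (157 + 10*(1/2))*294 = (157 + 5)*294 = 162*294 = 47628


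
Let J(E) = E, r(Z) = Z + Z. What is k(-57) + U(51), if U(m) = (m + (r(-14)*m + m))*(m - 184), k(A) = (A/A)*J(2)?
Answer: 176360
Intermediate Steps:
r(Z) = 2*Z
k(A) = 2 (k(A) = (A/A)*2 = 1*2 = 2)
U(m) = -26*m*(-184 + m) (U(m) = (m + ((2*(-14))*m + m))*(m - 184) = (m + (-28*m + m))*(-184 + m) = (m - 27*m)*(-184 + m) = (-26*m)*(-184 + m) = -26*m*(-184 + m))
k(-57) + U(51) = 2 + 26*51*(184 - 1*51) = 2 + 26*51*(184 - 51) = 2 + 26*51*133 = 2 + 176358 = 176360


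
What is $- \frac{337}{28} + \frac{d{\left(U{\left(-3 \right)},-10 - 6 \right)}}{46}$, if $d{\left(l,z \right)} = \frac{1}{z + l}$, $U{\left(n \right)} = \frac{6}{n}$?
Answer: $- \frac{34883}{2898} \approx -12.037$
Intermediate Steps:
$d{\left(l,z \right)} = \frac{1}{l + z}$
$- \frac{337}{28} + \frac{d{\left(U{\left(-3 \right)},-10 - 6 \right)}}{46} = - \frac{337}{28} + \frac{1}{\left(\frac{6}{-3} - 16\right) 46} = \left(-337\right) \frac{1}{28} + \frac{1}{6 \left(- \frac{1}{3}\right) - 16} \cdot \frac{1}{46} = - \frac{337}{28} + \frac{1}{-2 - 16} \cdot \frac{1}{46} = - \frac{337}{28} + \frac{1}{-18} \cdot \frac{1}{46} = - \frac{337}{28} - \frac{1}{828} = - \frac{34883}{2898}$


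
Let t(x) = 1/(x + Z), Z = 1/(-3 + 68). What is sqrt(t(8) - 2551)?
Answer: I*sqrt(692412126)/521 ≈ 50.506*I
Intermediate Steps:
Z = 1/65 ≈ 0.015385
t(x) = 1/(1/65 + x) (t(x) = 1/(x + 1/65) = 1/(1/65 + x))
sqrt(t(8) - 2551) = sqrt(65/(1 + 65*8) - 2551) = sqrt(65/(1 + 520) - 2551) = sqrt(65/521 - 2551) = sqrt(-1329006/521) = I*sqrt(692412126)/521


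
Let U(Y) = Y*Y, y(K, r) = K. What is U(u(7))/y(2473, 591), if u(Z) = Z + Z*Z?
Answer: 3136/2473 ≈ 1.2681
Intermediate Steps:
u(Z) = Z + Z²
U(Y) = Y²
U(u(7))/y(2473, 591) = (7*(1 + 7))²/2473 = (7*8)²*(1/2473) = 56²*(1/2473) = 3136*(1/2473) = 3136/2473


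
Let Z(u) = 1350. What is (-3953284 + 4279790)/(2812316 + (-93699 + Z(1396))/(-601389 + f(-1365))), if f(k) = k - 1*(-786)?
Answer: 65515387936/564308110079 ≈ 0.11610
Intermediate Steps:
f(k) = 786 + k (f(k) = k + 786 = 786 + k)
(-3953284 + 4279790)/(2812316 + (-93699 + Z(1396))/(-601389 + f(-1365))) = (-3953284 + 4279790)/(2812316 + (-93699 + 1350)/(-601389 + (786 - 1365))) = 326506/(2812316 - 92349/(-601389 - 579)) = 326506/(2812316 - 92349/(-601968)) = 326506/(2812316 - 92349*(-1/601968)) = 326506/(2812316 + 30783/200656) = 326506/(564308110079/200656) = 326506*(200656/564308110079) = 65515387936/564308110079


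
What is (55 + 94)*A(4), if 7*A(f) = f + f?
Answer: 1192/7 ≈ 170.29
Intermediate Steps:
A(f) = 2*f/7 (A(f) = (f + f)/7 = (2*f)/7 = 2*f/7)
(55 + 94)*A(4) = (55 + 94)*((2/7)*4) = 149*(8/7) = 1192/7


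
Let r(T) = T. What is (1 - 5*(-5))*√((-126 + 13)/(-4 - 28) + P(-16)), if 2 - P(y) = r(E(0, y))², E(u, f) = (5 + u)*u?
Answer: 13*√354/4 ≈ 61.148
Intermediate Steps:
E(u, f) = u*(5 + u)
P(y) = 2 (P(y) = 2 - (0*(5 + 0))² = 2 - (0*5)² = 2 - 1*0² = 2 - 1*0 = 2 + 0 = 2)
(1 - 5*(-5))*√((-126 + 13)/(-4 - 28) + P(-16)) = (1 - 5*(-5))*√((-126 + 13)/(-4 - 28) + 2) = (1 + 25)*√(-113/(-32) + 2) = 26*√(-113*(-1/32) + 2) = 26*√(113/32 + 2) = 26*√(177/32) = 26*(√354/8) = 13*√354/4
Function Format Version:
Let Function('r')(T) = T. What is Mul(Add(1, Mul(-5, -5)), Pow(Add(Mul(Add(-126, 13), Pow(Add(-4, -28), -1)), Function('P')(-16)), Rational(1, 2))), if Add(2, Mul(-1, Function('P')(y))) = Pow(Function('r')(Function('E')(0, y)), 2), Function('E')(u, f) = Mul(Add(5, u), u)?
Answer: Mul(Rational(13, 4), Pow(354, Rational(1, 2))) ≈ 61.148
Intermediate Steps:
Function('E')(u, f) = Mul(u, Add(5, u))
Function('P')(y) = 2 (Function('P')(y) = Add(2, Mul(-1, Pow(Mul(0, Add(5, 0)), 2))) = Add(2, Mul(-1, Pow(Mul(0, 5), 2))) = Add(2, Mul(-1, Pow(0, 2))) = Add(2, Mul(-1, 0)) = Add(2, 0) = 2)
Mul(Add(1, Mul(-5, -5)), Pow(Add(Mul(Add(-126, 13), Pow(Add(-4, -28), -1)), Function('P')(-16)), Rational(1, 2))) = Mul(Add(1, Mul(-5, -5)), Pow(Add(Mul(Add(-126, 13), Pow(Add(-4, -28), -1)), 2), Rational(1, 2))) = Mul(Add(1, 25), Pow(Add(Mul(-113, Pow(-32, -1)), 2), Rational(1, 2))) = Mul(26, Pow(Add(Mul(-113, Rational(-1, 32)), 2), Rational(1, 2))) = Mul(26, Pow(Add(Rational(113, 32), 2), Rational(1, 2))) = Mul(26, Pow(Rational(177, 32), Rational(1, 2))) = Mul(26, Mul(Rational(1, 8), Pow(354, Rational(1, 2)))) = Mul(Rational(13, 4), Pow(354, Rational(1, 2)))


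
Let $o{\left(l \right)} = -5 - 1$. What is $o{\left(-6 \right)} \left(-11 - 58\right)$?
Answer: $414$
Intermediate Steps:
$o{\left(l \right)} = -6$ ($o{\left(l \right)} = -5 - 1 = -6$)
$o{\left(-6 \right)} \left(-11 - 58\right) = - 6 \left(-11 - 58\right) = \left(-6\right) \left(-69\right) = 414$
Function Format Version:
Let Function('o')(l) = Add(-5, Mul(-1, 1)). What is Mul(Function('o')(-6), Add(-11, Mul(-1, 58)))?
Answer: 414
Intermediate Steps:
Function('o')(l) = -6 (Function('o')(l) = Add(-5, -1) = -6)
Mul(Function('o')(-6), Add(-11, Mul(-1, 58))) = Mul(-6, Add(-11, Mul(-1, 58))) = Mul(-6, Add(-11, -58)) = Mul(-6, -69) = 414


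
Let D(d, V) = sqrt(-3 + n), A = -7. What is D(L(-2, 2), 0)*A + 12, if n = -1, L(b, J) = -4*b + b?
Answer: 12 - 14*I ≈ 12.0 - 14.0*I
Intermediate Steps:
L(b, J) = -3*b
D(d, V) = 2*I (D(d, V) = sqrt(-3 - 1) = sqrt(-4) = 2*I)
D(L(-2, 2), 0)*A + 12 = (2*I)*(-7) + 12 = -14*I + 12 = 12 - 14*I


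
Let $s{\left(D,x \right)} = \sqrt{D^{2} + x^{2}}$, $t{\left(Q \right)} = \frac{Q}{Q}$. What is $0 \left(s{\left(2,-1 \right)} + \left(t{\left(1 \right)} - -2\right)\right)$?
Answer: $0$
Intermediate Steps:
$t{\left(Q \right)} = 1$
$0 \left(s{\left(2,-1 \right)} + \left(t{\left(1 \right)} - -2\right)\right) = 0 \left(\sqrt{2^{2} + \left(-1\right)^{2}} + \left(1 - -2\right)\right) = 0 \left(\sqrt{4 + 1} + \left(1 + 2\right)\right) = 0 \left(\sqrt{5} + 3\right) = 0 \left(3 + \sqrt{5}\right) = 0$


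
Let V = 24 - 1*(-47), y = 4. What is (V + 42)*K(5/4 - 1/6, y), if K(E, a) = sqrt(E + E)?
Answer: 113*sqrt(78)/6 ≈ 166.33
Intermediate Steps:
V = 71 (V = 24 + 47 = 71)
K(E, a) = sqrt(2)*sqrt(E) (K(E, a) = sqrt(2*E) = sqrt(2)*sqrt(E))
(V + 42)*K(5/4 - 1/6, y) = (71 + 42)*(sqrt(2)*sqrt(5/4 - 1/6)) = 113*(sqrt(2)*sqrt(5*(1/4) - 1*1/6)) = 113*(sqrt(2)*sqrt(5/4 - 1/6)) = 113*(sqrt(2)*sqrt(13/12)) = 113*(sqrt(2)*(sqrt(39)/6)) = 113*(sqrt(78)/6) = 113*sqrt(78)/6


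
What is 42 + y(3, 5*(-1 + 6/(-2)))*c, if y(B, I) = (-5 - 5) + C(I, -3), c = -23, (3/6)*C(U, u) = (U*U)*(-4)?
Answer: 73872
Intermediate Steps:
C(U, u) = -8*U² (C(U, u) = 2*((U*U)*(-4)) = 2*(U²*(-4)) = 2*(-4*U²) = -8*U²)
y(B, I) = -10 - 8*I² (y(B, I) = (-5 - 5) - 8*I² = -10 - 8*I²)
42 + y(3, 5*(-1 + 6/(-2)))*c = 42 + (-10 - 8*25*(-1 + 6/(-2))²)*(-23) = 42 + (-10 - 8*25*(-1 + 6*(-½))²)*(-23) = 42 + (-10 - 8*25*(-1 - 3)²)*(-23) = 42 + (-10 - 8*(5*(-4))²)*(-23) = 42 + (-10 - 8*(-20)²)*(-23) = 42 + (-10 - 8*400)*(-23) = 42 + (-10 - 3200)*(-23) = 42 - 3210*(-23) = 42 + 73830 = 73872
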